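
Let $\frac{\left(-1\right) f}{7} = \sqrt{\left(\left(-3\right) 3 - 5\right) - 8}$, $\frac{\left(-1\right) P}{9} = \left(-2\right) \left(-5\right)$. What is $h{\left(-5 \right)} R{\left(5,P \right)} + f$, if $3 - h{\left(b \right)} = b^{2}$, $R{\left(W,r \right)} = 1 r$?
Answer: $1980 - 7 i \sqrt{22} \approx 1980.0 - 32.833 i$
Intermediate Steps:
$P = -90$ ($P = - 9 \left(\left(-2\right) \left(-5\right)\right) = \left(-9\right) 10 = -90$)
$R{\left(W,r \right)} = r$
$h{\left(b \right)} = 3 - b^{2}$
$f = - 7 i \sqrt{22}$ ($f = - 7 \sqrt{\left(\left(-3\right) 3 - 5\right) - 8} = - 7 \sqrt{\left(-9 - 5\right) - 8} = - 7 \sqrt{-14 - 8} = - 7 \sqrt{-22} = - 7 i \sqrt{22} \approx - 32.833 i$)
$h{\left(-5 \right)} R{\left(5,P \right)} + f = \left(3 - \left(-5\right)^{2}\right) \left(-90\right) - 7 i \sqrt{22} = \left(3 - 25\right) \left(-90\right) - 7 i \sqrt{22} = \left(-22\right) \left(-90\right) - 7 i \sqrt{22} = 1980 - 7 i \sqrt{22}$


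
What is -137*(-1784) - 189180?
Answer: 55228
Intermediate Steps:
-137*(-1784) - 189180 = 244408 - 189180 = 55228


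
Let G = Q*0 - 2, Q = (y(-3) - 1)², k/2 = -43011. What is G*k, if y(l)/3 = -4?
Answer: 172044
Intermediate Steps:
k = -86022 (k = 2*(-43011) = -86022)
y(l) = -12 (y(l) = 3*(-4) = -12)
Q = 169 (Q = (-12 - 1)² = (-13)² = 169)
G = -2 (G = 169*0 - 2 = 0 - 2 = -2)
G*k = -2*(-86022) = 172044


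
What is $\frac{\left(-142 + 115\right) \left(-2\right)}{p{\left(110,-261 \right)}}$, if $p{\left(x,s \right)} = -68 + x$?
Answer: $\frac{9}{7} \approx 1.2857$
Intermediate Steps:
$\frac{\left(-142 + 115\right) \left(-2\right)}{p{\left(110,-261 \right)}} = \frac{\left(-142 + 115\right) \left(-2\right)}{-68 + 110} = \frac{\left(-27\right) \left(-2\right)}{42} = 54 \cdot \frac{1}{42} = \frac{9}{7}$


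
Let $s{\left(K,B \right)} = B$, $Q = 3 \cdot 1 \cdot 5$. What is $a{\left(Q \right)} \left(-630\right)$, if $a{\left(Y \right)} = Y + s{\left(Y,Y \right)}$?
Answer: $-18900$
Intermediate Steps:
$Q = 15$ ($Q = 3 \cdot 5 = 15$)
$a{\left(Y \right)} = 2 Y$ ($a{\left(Y \right)} = Y + Y = 2 Y$)
$a{\left(Q \right)} \left(-630\right) = 2 \cdot 15 \left(-630\right) = 30 \left(-630\right) = -18900$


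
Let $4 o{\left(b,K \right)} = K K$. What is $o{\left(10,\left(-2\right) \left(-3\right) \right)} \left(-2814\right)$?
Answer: $-25326$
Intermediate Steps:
$o{\left(b,K \right)} = \frac{K^{2}}{4}$ ($o{\left(b,K \right)} = \frac{K K}{4} = \frac{K^{2}}{4}$)
$o{\left(10,\left(-2\right) \left(-3\right) \right)} \left(-2814\right) = \frac{\left(\left(-2\right) \left(-3\right)\right)^{2}}{4} \left(-2814\right) = \frac{6^{2}}{4} \left(-2814\right) = \frac{1}{4} \cdot 36 \left(-2814\right) = 9 \left(-2814\right) = -25326$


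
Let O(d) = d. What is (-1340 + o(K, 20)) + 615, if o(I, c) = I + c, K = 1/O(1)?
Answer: -704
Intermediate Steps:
K = 1 (K = 1/1 = 1)
(-1340 + o(K, 20)) + 615 = (-1340 + (1 + 20)) + 615 = (-1340 + 21) + 615 = -1319 + 615 = -704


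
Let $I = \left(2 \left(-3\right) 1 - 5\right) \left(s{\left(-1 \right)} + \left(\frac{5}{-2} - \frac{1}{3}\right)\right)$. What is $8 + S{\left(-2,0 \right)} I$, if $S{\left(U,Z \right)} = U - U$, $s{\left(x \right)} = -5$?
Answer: $8$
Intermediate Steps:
$S{\left(U,Z \right)} = 0$
$I = \frac{517}{6}$ ($I = \left(2 \left(-3\right) 1 - 5\right) \left(-5 + \left(\frac{5}{-2} - \frac{1}{3}\right)\right) = \left(\left(-6\right) 1 - 5\right) \left(-5 + \left(5 \left(- \frac{1}{2}\right) - \frac{1}{3}\right)\right) = \left(-6 - 5\right) \left(-5 - \frac{17}{6}\right) = - 11 \left(-5 - \frac{17}{6}\right) = \left(-11\right) \left(- \frac{47}{6}\right) = \frac{517}{6} \approx 86.167$)
$8 + S{\left(-2,0 \right)} I = 8 + 0 \cdot \frac{517}{6} = 8 + 0 = 8$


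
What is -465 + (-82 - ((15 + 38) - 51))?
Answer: -549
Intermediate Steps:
-465 + (-82 - ((15 + 38) - 51)) = -465 + (-82 - (53 - 51)) = -465 + (-82 - 1*2) = -465 + (-82 - 2) = -465 - 84 = -549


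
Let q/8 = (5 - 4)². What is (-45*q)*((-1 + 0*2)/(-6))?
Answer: -60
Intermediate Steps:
q = 8 (q = 8*(5 - 4)² = 8*1² = 8*1 = 8)
(-45*q)*((-1 + 0*2)/(-6)) = (-45*8)*((-1 + 0*2)/(-6)) = -360*(-1 + 0)*(-1)/6 = -(-360)*(-1)/6 = -360*⅙ = -60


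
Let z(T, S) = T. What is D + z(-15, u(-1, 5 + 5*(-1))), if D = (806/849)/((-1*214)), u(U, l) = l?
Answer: -1363048/90843 ≈ -15.004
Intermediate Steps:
D = -403/90843 (D = (806*(1/849))/(-214) = (806/849)*(-1/214) = -403/90843 ≈ -0.0044362)
D + z(-15, u(-1, 5 + 5*(-1))) = -403/90843 - 15 = -1363048/90843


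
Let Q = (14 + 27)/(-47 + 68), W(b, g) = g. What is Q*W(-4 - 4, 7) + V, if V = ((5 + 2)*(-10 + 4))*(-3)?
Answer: 419/3 ≈ 139.67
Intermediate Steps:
Q = 41/21 ≈ 1.9524
V = 126 (V = (7*(-6))*(-3) = -42*(-3) = 126)
Q*W(-4 - 4, 7) + V = (41/21)*7 + 126 = 41/3 + 126 = 419/3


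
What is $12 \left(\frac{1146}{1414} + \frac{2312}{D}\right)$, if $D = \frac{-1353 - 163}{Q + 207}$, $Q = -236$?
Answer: $\frac{144814812}{267953} \approx 540.45$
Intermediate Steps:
$D = \frac{1516}{29}$ ($D = \frac{-1353 - 163}{-236 + 207} = - \frac{1516}{-29} = \left(-1516\right) \left(- \frac{1}{29}\right) = \frac{1516}{29} \approx 52.276$)
$12 \left(\frac{1146}{1414} + \frac{2312}{D}\right) = 12 \left(\frac{1146}{1414} + \frac{2312}{\frac{1516}{29}}\right) = 12 \left(1146 \cdot \frac{1}{1414} + 2312 \cdot \frac{29}{1516}\right) = 12 \left(\frac{573}{707} + \frac{16762}{379}\right) = 12 \cdot \frac{12067901}{267953} = \frac{144814812}{267953}$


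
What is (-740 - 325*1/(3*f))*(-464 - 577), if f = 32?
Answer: 24763655/32 ≈ 7.7386e+5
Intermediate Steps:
(-740 - 325*1/(3*f))*(-464 - 577) = (-740 - 325/(32*3))*(-464 - 577) = (-740 - 325/96)*(-1041) = -71365/96*(-1041) = 24763655/32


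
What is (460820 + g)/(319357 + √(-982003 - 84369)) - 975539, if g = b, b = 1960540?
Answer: (-1951078*√266593 + 311542787063*I)/(-319357*I + 2*√266593) ≈ -9.7553e+5 - 0.024513*I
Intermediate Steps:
g = 1960540
(460820 + g)/(319357 + √(-982003 - 84369)) - 975539 = (460820 + 1960540)/(319357 + √(-982003 - 84369)) - 975539 = 2421360/(319357 + √(-1066372)) - 975539 = 2421360/(319357 + 2*I*√266593) - 975539 = -975539 + 2421360/(319357 + 2*I*√266593)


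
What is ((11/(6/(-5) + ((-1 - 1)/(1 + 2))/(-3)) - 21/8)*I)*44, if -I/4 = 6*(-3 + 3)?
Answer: 0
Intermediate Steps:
I = 0 (I = -24*(-3 + 3) = -24*0 = -4*0 = 0)
((11/(6/(-5) + ((-1 - 1)/(1 + 2))/(-3)) - 21/8)*I)*44 = ((11/(6/(-5) + ((-1 - 1)/(1 + 2))/(-3)) - 21/8)*0)*44 = ((11/(6*(-⅕) - 2/3*(-⅓)) - 21*⅛)*0)*44 = ((11/(-6/5 - 2*⅓*(-⅓)) - 21/8)*0)*44 = ((11/(-6/5 - ⅔*(-⅓)) - 21/8)*0)*44 = ((11/(-6/5 + 2/9) - 21/8)*0)*44 = ((11/(-44/45) - 21/8)*0)*44 = ((11*(-45/44) - 21/8)*0)*44 = ((-45/4 - 21/8)*0)*44 = -111/8*0*44 = 0*44 = 0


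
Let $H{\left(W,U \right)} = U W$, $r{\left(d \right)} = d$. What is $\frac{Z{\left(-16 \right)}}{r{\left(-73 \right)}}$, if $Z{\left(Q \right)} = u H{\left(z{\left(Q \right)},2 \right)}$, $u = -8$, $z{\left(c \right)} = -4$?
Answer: $- \frac{64}{73} \approx -0.87671$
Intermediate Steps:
$Z{\left(Q \right)} = 64$ ($Z{\left(Q \right)} = - 8 \cdot 2 \left(-4\right) = \left(-8\right) \left(-8\right) = 64$)
$\frac{Z{\left(-16 \right)}}{r{\left(-73 \right)}} = \frac{64}{-73} = 64 \left(- \frac{1}{73}\right) = - \frac{64}{73}$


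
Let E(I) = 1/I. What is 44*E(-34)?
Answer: -22/17 ≈ -1.2941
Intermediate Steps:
44*E(-34) = 44/(-34) = 44*(-1/34) = -22/17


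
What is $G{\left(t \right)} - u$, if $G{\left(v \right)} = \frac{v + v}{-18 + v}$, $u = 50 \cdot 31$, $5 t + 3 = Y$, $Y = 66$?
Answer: $- \frac{4664}{3} \approx -1554.7$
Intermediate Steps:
$t = \frac{63}{5}$ ($t = - \frac{3}{5} + \frac{1}{5} \cdot 66 = - \frac{3}{5} + \frac{66}{5} = \frac{63}{5} \approx 12.6$)
$u = 1550$
$G{\left(v \right)} = \frac{2 v}{-18 + v}$
$G{\left(t \right)} - u = 2 \cdot \frac{63}{5} \frac{1}{-18 + \frac{63}{5}} - 1550 = 2 \cdot \frac{63}{5} \frac{1}{- \frac{27}{5}} - 1550 = 2 \cdot \frac{63}{5} \left(- \frac{5}{27}\right) - 1550 = - \frac{14}{3} - 1550 = - \frac{4664}{3}$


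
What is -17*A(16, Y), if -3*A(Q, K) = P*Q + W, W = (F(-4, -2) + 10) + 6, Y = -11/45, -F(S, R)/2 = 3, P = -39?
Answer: -10438/3 ≈ -3479.3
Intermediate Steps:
F(S, R) = -6 (F(S, R) = -2*3 = -6)
Y = -11/45 (Y = -11*1/45 = -11/45 ≈ -0.24444)
W = 10 (W = (-6 + 10) + 6 = 4 + 6 = 10)
A(Q, K) = -10/3 + 13*Q (A(Q, K) = -(-39*Q + 10)/3 = -(10 - 39*Q)/3 = -10/3 + 13*Q)
-17*A(16, Y) = -17*(-10/3 + 13*16) = -17*(-10/3 + 208) = -17*614/3 = -10438/3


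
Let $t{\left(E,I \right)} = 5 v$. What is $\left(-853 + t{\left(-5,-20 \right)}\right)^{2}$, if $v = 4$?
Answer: $693889$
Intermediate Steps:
$t{\left(E,I \right)} = 20$ ($t{\left(E,I \right)} = 5 \cdot 4 = 20$)
$\left(-853 + t{\left(-5,-20 \right)}\right)^{2} = \left(-853 + 20\right)^{2} = \left(-833\right)^{2} = 693889$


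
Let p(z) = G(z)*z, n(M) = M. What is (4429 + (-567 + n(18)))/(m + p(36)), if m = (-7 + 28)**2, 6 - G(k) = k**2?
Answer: -3880/45999 ≈ -0.084350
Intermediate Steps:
G(k) = 6 - k**2
p(z) = z*(6 - z**2) (p(z) = (6 - z**2)*z = z*(6 - z**2))
m = 441 (m = 21**2 = 441)
(4429 + (-567 + n(18)))/(m + p(36)) = (4429 + (-567 + 18))/(441 + 36*(6 - 1*36**2)) = (4429 - 549)/(441 + 36*(6 - 1*1296)) = 3880/(441 + 36*(6 - 1296)) = 3880/(441 + 36*(-1290)) = 3880/(441 - 46440) = 3880/(-45999) = 3880*(-1/45999) = -3880/45999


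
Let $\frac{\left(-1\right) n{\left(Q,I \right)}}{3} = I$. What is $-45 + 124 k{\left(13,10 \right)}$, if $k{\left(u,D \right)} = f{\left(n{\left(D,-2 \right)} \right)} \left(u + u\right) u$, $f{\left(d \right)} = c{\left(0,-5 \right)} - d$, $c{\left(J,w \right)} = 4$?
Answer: $-83869$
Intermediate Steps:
$n{\left(Q,I \right)} = - 3 I$
$f{\left(d \right)} = 4 - d$
$k{\left(u,D \right)} = - 4 u^{2}$ ($k{\left(u,D \right)} = \left(4 - \left(-3\right) \left(-2\right)\right) \left(u + u\right) u = \left(4 - 6\right) 2 u u = - 2 \cdot 2 u u = - 4 u u = - 4 u^{2}$)
$-45 + 124 k{\left(13,10 \right)} = -45 + 124 \left(- 4 \cdot 13^{2}\right) = -45 + 124 \left(\left(-4\right) 169\right) = -45 + 124 \left(-676\right) = -45 - 83824 = -83869$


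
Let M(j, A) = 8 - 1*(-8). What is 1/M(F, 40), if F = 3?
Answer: 1/16 ≈ 0.062500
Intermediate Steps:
M(j, A) = 16 (M(j, A) = 8 + 8 = 16)
1/M(F, 40) = 1/16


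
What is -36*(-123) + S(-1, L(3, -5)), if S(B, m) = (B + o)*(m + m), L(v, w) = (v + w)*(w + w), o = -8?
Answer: 4068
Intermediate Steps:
L(v, w) = 2*w*(v + w) (L(v, w) = (v + w)*(2*w) = 2*w*(v + w))
S(B, m) = 2*m*(-8 + B) (S(B, m) = (B - 8)*(m + m) = (-8 + B)*(2*m) = 2*m*(-8 + B))
-36*(-123) + S(-1, L(3, -5)) = -36*(-123) + 2*(2*(-5)*(3 - 5))*(-8 - 1) = 4428 + 2*(2*(-5)*(-2))*(-9) = 4428 + 2*20*(-9) = 4428 - 360 = 4068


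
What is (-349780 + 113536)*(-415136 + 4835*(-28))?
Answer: 130056101904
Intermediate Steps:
(-349780 + 113536)*(-415136 + 4835*(-28)) = -236244*(-415136 - 135380) = -236244*(-550516) = 130056101904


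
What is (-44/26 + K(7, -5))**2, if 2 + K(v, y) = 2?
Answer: 484/169 ≈ 2.8639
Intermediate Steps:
K(v, y) = 0 (K(v, y) = -2 + 2 = 0)
(-44/26 + K(7, -5))**2 = (-44/26 + 0)**2 = (-44*1/26 + 0)**2 = (-22/13 + 0)**2 = (-22/13)**2 = 484/169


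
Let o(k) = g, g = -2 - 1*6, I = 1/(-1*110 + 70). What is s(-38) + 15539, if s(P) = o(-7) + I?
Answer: 621239/40 ≈ 15531.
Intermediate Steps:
I = -1/40 (I = 1/(-110 + 70) = 1/(-40) = -1/40 ≈ -0.025000)
g = -8 (g = -2 - 6 = -8)
o(k) = -8
s(P) = -321/40 (s(P) = -8 - 1/40 = -321/40)
s(-38) + 15539 = -321/40 + 15539 = 621239/40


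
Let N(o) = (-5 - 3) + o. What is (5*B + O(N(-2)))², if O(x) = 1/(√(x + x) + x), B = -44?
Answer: (1936880*√5 + 3876401*I)/(40*(√5 + 2*I)) ≈ 48437.0 + 16.404*I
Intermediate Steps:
N(o) = -8 + o
O(x) = 1/(x + √2*√x) (O(x) = 1/(√(2*x) + x) = 1/(√2*√x + x) = 1/(x + √2*√x))
(5*B + O(N(-2)))² = (5*(-44) + 1/((-8 - 2) + √2*√(-8 - 2)))² = (-220 + 1/(-10 + √2*√(-10)))² = (-220 + 1/(-10 + √2*(I*√10)))² = (-220 + 1/(-10 + 2*I*√5))²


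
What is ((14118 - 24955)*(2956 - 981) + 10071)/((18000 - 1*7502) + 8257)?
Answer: -21393004/18755 ≈ -1140.7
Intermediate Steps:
((14118 - 24955)*(2956 - 981) + 10071)/((18000 - 1*7502) + 8257) = (-10837*1975 + 10071)/((18000 - 7502) + 8257) = (-21403075 + 10071)/(10498 + 8257) = -21393004/18755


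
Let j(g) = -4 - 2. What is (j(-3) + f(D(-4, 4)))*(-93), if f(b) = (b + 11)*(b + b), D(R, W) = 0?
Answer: 558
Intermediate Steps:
j(g) = -6
f(b) = 2*b*(11 + b) (f(b) = (11 + b)*(2*b) = 2*b*(11 + b))
(j(-3) + f(D(-4, 4)))*(-93) = (-6 + 2*0*(11 + 0))*(-93) = (-6 + 2*0*11)*(-93) = (-6 + 0)*(-93) = -6*(-93) = 558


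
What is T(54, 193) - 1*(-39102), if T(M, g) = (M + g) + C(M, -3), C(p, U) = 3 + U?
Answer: 39349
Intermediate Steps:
T(M, g) = M + g (T(M, g) = (M + g) + (3 - 3) = (M + g) + 0 = M + g)
T(54, 193) - 1*(-39102) = (54 + 193) - 1*(-39102) = 247 + 39102 = 39349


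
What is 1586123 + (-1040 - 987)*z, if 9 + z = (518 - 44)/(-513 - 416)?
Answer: 1491416812/929 ≈ 1.6054e+6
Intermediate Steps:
z = -8835/929 (z = -9 + (518 - 44)/(-513 - 416) = -9 + 474/(-929) = -9 + 474*(-1/929) = -9 - 474/929 = -8835/929 ≈ -9.5102)
1586123 + (-1040 - 987)*z = 1586123 + (-1040 - 987)*(-8835/929) = 1586123 - 2027*(-8835/929) = 1586123 + 17908545/929 = 1491416812/929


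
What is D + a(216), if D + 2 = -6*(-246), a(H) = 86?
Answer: 1560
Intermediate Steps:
D = 1474 (D = -2 - 6*(-246) = -2 + 1476 = 1474)
D + a(216) = 1474 + 86 = 1560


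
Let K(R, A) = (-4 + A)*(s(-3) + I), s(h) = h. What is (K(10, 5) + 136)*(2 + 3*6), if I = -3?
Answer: 2600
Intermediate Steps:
K(R, A) = 24 - 6*A (K(R, A) = (-4 + A)*(-3 - 3) = (-4 + A)*(-6) = 24 - 6*A)
(K(10, 5) + 136)*(2 + 3*6) = ((24 - 6*5) + 136)*(2 + 3*6) = ((24 - 30) + 136)*(2 + 18) = (-6 + 136)*20 = 130*20 = 2600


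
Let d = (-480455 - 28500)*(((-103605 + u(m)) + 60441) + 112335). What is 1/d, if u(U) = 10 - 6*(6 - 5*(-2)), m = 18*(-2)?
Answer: -1/35161156175 ≈ -2.8440e-11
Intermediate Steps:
m = -36
u(U) = -86 (u(U) = 10 - 6*(6 + 10) = 10 - 6*16 = 10 - 96 = -86)
d = -35161156175 (d = (-480455 - 28500)*(((-103605 - 86) + 60441) + 112335) = -508955*((-103691 + 60441) + 112335) = -508955*(-43250 + 112335) = -508955*69085 = -35161156175)
1/d = 1/(-35161156175) = -1/35161156175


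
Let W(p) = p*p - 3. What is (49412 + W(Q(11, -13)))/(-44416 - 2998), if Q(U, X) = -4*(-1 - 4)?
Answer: -49809/47414 ≈ -1.0505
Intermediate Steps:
Q(U, X) = 20 (Q(U, X) = -4*(-5) = 20)
W(p) = -3 + p² (W(p) = p² - 3 = -3 + p²)
(49412 + W(Q(11, -13)))/(-44416 - 2998) = (49412 + (-3 + 20²))/(-44416 - 2998) = (49412 + (-3 + 400))/(-47414) = (49412 + 397)*(-1/47414) = 49809*(-1/47414) = -49809/47414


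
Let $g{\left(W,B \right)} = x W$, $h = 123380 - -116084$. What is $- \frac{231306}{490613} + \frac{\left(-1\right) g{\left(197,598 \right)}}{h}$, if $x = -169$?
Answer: $- \frac{39055481375}{117484151432} \approx -0.33243$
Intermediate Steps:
$h = 239464$ ($h = 123380 + 116084 = 239464$)
$g{\left(W,B \right)} = - 169 W$
$- \frac{231306}{490613} + \frac{\left(-1\right) g{\left(197,598 \right)}}{h} = - \frac{231306}{490613} + \frac{\left(-1\right) \left(\left(-169\right) 197\right)}{239464} = \left(-231306\right) \frac{1}{490613} + \left(-1\right) \left(-33293\right) \frac{1}{239464} = - \frac{231306}{490613} + 33293 \cdot \frac{1}{239464} = - \frac{231306}{490613} + \frac{33293}{239464} = - \frac{39055481375}{117484151432}$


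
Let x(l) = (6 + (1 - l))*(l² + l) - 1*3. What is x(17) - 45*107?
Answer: -7878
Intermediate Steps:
x(l) = -3 + (7 - l)*(l + l²) (x(l) = (7 - l)*(l + l²) - 3 = -3 + (7 - l)*(l + l²))
x(17) - 45*107 = (-3 - 1*17³ + 6*17² + 7*17) - 45*107 = (-3 - 1*4913 + 6*289 + 119) - 4815 = (-3 - 4913 + 1734 + 119) - 4815 = -3063 - 4815 = -7878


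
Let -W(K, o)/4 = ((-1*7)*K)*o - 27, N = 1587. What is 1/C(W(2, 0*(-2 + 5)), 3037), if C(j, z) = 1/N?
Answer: 1587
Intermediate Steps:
W(K, o) = 108 + 28*K*o (W(K, o) = -4*(((-1*7)*K)*o - 27) = -4*((-7*K)*o - 27) = -4*(-7*K*o - 27) = -4*(-27 - 7*K*o) = 108 + 28*K*o)
C(j, z) = 1/1587
1/C(W(2, 0*(-2 + 5)), 3037) = 1/(1/1587) = 1587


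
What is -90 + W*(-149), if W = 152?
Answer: -22738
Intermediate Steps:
-90 + W*(-149) = -90 + 152*(-149) = -90 - 22648 = -22738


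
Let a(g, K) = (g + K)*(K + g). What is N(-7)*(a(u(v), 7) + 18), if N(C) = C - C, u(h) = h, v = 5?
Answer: 0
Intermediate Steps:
N(C) = 0
a(g, K) = (K + g)² (a(g, K) = (K + g)*(K + g) = (K + g)²)
N(-7)*(a(u(v), 7) + 18) = 0*((7 + 5)² + 18) = 0*(12² + 18) = 0*(144 + 18) = 0*162 = 0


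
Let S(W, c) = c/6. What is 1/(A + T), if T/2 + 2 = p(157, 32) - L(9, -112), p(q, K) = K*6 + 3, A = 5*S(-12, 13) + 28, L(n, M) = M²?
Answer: -6/147979 ≈ -4.0546e-5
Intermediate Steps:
S(W, c) = c/6 (S(W, c) = c*(⅙) = c/6)
A = 233/6 (A = 5*((⅙)*13) + 28 = 5*(13/6) + 28 = 65/6 + 28 = 233/6 ≈ 38.833)
p(q, K) = 3 + 6*K (p(q, K) = 6*K + 3 = 3 + 6*K)
T = -24702 (T = -4 + 2*((3 + 6*32) - 1*(-112)²) = -4 + 2*((3 + 192) - 1*12544) = -4 + 2*(195 - 12544) = -4 + 2*(-12349) = -4 - 24698 = -24702)
1/(A + T) = 1/(233/6 - 24702) = 1/(-147979/6) = -6/147979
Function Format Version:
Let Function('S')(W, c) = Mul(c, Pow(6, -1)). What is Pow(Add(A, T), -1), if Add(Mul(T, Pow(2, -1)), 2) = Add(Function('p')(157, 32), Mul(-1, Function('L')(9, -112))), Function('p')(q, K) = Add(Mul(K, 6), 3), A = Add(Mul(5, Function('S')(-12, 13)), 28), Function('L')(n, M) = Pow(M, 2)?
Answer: Rational(-6, 147979) ≈ -4.0546e-5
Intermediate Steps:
Function('S')(W, c) = Mul(Rational(1, 6), c) (Function('S')(W, c) = Mul(c, Rational(1, 6)) = Mul(Rational(1, 6), c))
A = Rational(233, 6) (A = Add(Mul(5, Mul(Rational(1, 6), 13)), 28) = Add(Mul(5, Rational(13, 6)), 28) = Add(Rational(65, 6), 28) = Rational(233, 6) ≈ 38.833)
Function('p')(q, K) = Add(3, Mul(6, K)) (Function('p')(q, K) = Add(Mul(6, K), 3) = Add(3, Mul(6, K)))
T = -24702 (T = Add(-4, Mul(2, Add(Add(3, Mul(6, 32)), Mul(-1, Pow(-112, 2))))) = Add(-4, Mul(2, Add(Add(3, 192), Mul(-1, 12544)))) = Add(-4, Mul(2, Add(195, -12544))) = Add(-4, Mul(2, -12349)) = Add(-4, -24698) = -24702)
Pow(Add(A, T), -1) = Pow(Add(Rational(233, 6), -24702), -1) = Pow(Rational(-147979, 6), -1) = Rational(-6, 147979)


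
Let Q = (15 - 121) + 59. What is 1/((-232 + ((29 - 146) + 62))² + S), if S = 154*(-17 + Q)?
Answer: 1/72513 ≈ 1.3791e-5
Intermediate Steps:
Q = -47 (Q = -106 + 59 = -47)
S = -9856 (S = 154*(-17 - 47) = 154*(-64) = -9856)
1/((-232 + ((29 - 146) + 62))² + S) = 1/((-232 + ((29 - 146) + 62))² - 9856) = 1/((-232 + (-117 + 62))² - 9856) = 1/((-232 - 55)² - 9856) = 1/((-287)² - 9856) = 1/(82369 - 9856) = 1/72513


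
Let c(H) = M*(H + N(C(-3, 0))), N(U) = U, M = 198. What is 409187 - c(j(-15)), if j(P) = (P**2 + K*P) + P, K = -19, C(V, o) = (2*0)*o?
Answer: 311177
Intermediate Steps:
C(V, o) = 0 (C(V, o) = 0*o = 0)
j(P) = P**2 - 18*P (j(P) = (P**2 - 19*P) + P = P**2 - 18*P)
c(H) = 198*H (c(H) = 198*(H + 0) = 198*H)
409187 - c(j(-15)) = 409187 - 198*(-15*(-18 - 15)) = 409187 - 198*(-15*(-33)) = 409187 - 198*495 = 409187 - 1*98010 = 409187 - 98010 = 311177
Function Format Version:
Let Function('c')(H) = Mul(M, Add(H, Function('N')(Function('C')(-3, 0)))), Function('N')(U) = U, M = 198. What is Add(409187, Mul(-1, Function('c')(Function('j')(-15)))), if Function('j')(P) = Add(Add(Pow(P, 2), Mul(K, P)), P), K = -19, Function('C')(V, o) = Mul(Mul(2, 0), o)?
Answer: 311177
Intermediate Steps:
Function('C')(V, o) = 0 (Function('C')(V, o) = Mul(0, o) = 0)
Function('j')(P) = Add(Pow(P, 2), Mul(-18, P)) (Function('j')(P) = Add(Add(Pow(P, 2), Mul(-19, P)), P) = Add(Pow(P, 2), Mul(-18, P)))
Function('c')(H) = Mul(198, H) (Function('c')(H) = Mul(198, Add(H, 0)) = Mul(198, H))
Add(409187, Mul(-1, Function('c')(Function('j')(-15)))) = Add(409187, Mul(-1, Mul(198, Mul(-15, Add(-18, -15))))) = Add(409187, Mul(-1, Mul(198, Mul(-15, -33)))) = Add(409187, Mul(-1, Mul(198, 495))) = Add(409187, Mul(-1, 98010)) = Add(409187, -98010) = 311177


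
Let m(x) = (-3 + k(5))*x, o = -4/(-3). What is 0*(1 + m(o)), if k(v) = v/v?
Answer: 0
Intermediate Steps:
k(v) = 1
o = 4/3 (o = -4*(-⅓) = 4/3 ≈ 1.3333)
m(x) = -2*x (m(x) = (-3 + 1)*x = -2*x)
0*(1 + m(o)) = 0*(1 - 2*4/3) = 0*(1 - 8/3) = 0*(-5/3) = 0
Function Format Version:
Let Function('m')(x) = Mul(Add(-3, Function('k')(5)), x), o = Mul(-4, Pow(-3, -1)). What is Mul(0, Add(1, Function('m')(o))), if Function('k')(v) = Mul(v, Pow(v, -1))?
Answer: 0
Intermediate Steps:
Function('k')(v) = 1
o = Rational(4, 3) (o = Mul(-4, Rational(-1, 3)) = Rational(4, 3) ≈ 1.3333)
Function('m')(x) = Mul(-2, x) (Function('m')(x) = Mul(Add(-3, 1), x) = Mul(-2, x))
Mul(0, Add(1, Function('m')(o))) = Mul(0, Add(1, Mul(-2, Rational(4, 3)))) = Mul(0, Add(1, Rational(-8, 3))) = Mul(0, Rational(-5, 3)) = 0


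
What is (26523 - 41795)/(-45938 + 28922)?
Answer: 1909/2127 ≈ 0.89751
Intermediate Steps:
(26523 - 41795)/(-45938 + 28922) = -15272/(-17016) = -15272*(-1/17016) = 1909/2127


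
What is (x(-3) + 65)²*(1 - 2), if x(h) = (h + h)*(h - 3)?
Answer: -10201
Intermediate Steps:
x(h) = 2*h*(-3 + h) (x(h) = (2*h)*(-3 + h) = 2*h*(-3 + h))
(x(-3) + 65)²*(1 - 2) = (2*(-3)*(-3 - 3) + 65)²*(1 - 2) = (2*(-3)*(-6) + 65)²*(-1) = (36 + 65)²*(-1) = 101²*(-1) = 10201*(-1) = -10201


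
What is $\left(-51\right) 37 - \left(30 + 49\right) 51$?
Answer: $-5916$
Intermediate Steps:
$\left(-51\right) 37 - \left(30 + 49\right) 51 = -1887 - 79 \cdot 51 = -1887 - 4029 = -5916$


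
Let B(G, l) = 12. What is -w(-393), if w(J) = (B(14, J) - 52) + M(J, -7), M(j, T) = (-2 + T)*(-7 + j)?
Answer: -3560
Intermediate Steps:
M(j, T) = (-7 + j)*(-2 + T)
w(J) = 23 - 9*J (w(J) = (12 - 52) + (14 - 7*(-7) - 2*J - 7*J) = -40 + (14 + 49 - 2*J - 7*J) = -40 + (63 - 9*J) = 23 - 9*J)
-w(-393) = -(23 - 9*(-393)) = -(23 + 3537) = -1*3560 = -3560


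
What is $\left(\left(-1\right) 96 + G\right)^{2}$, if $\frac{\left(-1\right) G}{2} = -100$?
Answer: $10816$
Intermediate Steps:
$G = 200$ ($G = \left(-2\right) \left(-100\right) = 200$)
$\left(\left(-1\right) 96 + G\right)^{2} = \left(\left(-1\right) 96 + 200\right)^{2} = \left(-96 + 200\right)^{2} = 104^{2} = 10816$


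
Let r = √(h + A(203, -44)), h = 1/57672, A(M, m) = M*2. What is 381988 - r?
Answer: 381988 - √4167840274/3204 ≈ 3.8197e+5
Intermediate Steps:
A(M, m) = 2*M
h = 1/57672 ≈ 1.7339e-5
r = √4167840274/3204 (r = √(1/57672 + 2*203) = √(1/57672 + 406) = √(23414833/57672) = √4167840274/3204 ≈ 20.149)
381988 - r = 381988 - √4167840274/3204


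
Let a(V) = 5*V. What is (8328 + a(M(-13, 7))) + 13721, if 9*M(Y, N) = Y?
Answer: 198376/9 ≈ 22042.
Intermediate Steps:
M(Y, N) = Y/9
(8328 + a(M(-13, 7))) + 13721 = (8328 + 5*((⅑)*(-13))) + 13721 = (8328 + 5*(-13/9)) + 13721 = (8328 - 65/9) + 13721 = 74887/9 + 13721 = 198376/9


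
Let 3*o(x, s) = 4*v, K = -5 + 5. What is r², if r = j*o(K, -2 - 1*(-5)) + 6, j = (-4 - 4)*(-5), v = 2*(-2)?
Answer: 386884/9 ≈ 42987.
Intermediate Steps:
v = -4
K = 0
o(x, s) = -16/3 (o(x, s) = (4*(-4))/3 = (⅓)*(-16) = -16/3)
j = 40 (j = -8*(-5) = 40)
r = -622/3 (r = 40*(-16/3) + 6 = -640/3 + 6 = -622/3 ≈ -207.33)
r² = (-622/3)² = 386884/9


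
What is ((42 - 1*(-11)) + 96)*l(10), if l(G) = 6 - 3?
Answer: 447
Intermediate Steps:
l(G) = 3
((42 - 1*(-11)) + 96)*l(10) = ((42 - 1*(-11)) + 96)*3 = ((42 + 11) + 96)*3 = (53 + 96)*3 = 149*3 = 447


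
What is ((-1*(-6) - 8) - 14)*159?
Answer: -2544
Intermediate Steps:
((-1*(-6) - 8) - 14)*159 = ((6 - 8) - 14)*159 = (-2 - 14)*159 = -16*159 = -2544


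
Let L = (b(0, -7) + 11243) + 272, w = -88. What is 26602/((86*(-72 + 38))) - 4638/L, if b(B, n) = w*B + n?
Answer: -6660361/701029 ≈ -9.5008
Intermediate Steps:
b(B, n) = n - 88*B (b(B, n) = -88*B + n = n - 88*B)
L = 11508 (L = ((-7 - 88*0) + 11243) + 272 = ((-7 + 0) + 11243) + 272 = (-7 + 11243) + 272 = 11236 + 272 = 11508)
26602/((86*(-72 + 38))) - 4638/L = 26602/((86*(-72 + 38))) - 4638/11508 = 26602/((86*(-34))) - 4638*1/11508 = 26602/(-2924) - 773/1918 = 26602*(-1/2924) - 773/1918 = -13301/1462 - 773/1918 = -6660361/701029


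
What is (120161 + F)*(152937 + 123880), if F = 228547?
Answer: 96528302436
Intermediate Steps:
(120161 + F)*(152937 + 123880) = (120161 + 228547)*(152937 + 123880) = 348708*276817 = 96528302436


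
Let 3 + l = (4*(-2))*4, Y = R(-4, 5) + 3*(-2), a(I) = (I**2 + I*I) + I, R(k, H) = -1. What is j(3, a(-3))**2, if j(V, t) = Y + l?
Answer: 1764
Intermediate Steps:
a(I) = I + 2*I**2 (a(I) = (I**2 + I**2) + I = 2*I**2 + I = I + 2*I**2)
Y = -7 (Y = -1 + 3*(-2) = -1 - 6 = -7)
l = -35 (l = -3 + (4*(-2))*4 = -3 - 8*4 = -3 - 32 = -35)
j(V, t) = -42 (j(V, t) = -7 - 35 = -42)
j(3, a(-3))**2 = (-42)**2 = 1764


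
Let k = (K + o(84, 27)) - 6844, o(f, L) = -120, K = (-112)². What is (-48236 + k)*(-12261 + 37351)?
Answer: -1070239040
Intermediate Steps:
K = 12544
k = 5580 (k = (12544 - 120) - 6844 = 12424 - 6844 = 5580)
(-48236 + k)*(-12261 + 37351) = (-48236 + 5580)*(-12261 + 37351) = -42656*25090 = -1070239040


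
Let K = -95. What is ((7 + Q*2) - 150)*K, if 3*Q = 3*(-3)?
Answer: 14155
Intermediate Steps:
Q = -3 (Q = (3*(-3))/3 = (⅓)*(-9) = -3)
((7 + Q*2) - 150)*K = ((7 - 3*2) - 150)*(-95) = ((7 - 6) - 150)*(-95) = (1 - 150)*(-95) = -149*(-95) = 14155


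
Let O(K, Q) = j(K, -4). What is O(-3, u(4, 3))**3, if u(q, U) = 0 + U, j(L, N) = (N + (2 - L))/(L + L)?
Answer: -1/216 ≈ -0.0046296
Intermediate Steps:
j(L, N) = (2 + N - L)/(2*L) (j(L, N) = (2 + N - L)/((2*L)) = (2 + N - L)*(1/(2*L)) = (2 + N - L)/(2*L))
u(q, U) = U
O(K, Q) = (-2 - K)/(2*K) (O(K, Q) = (2 - 4 - K)/(2*K) = (-2 - K)/(2*K))
O(-3, u(4, 3))**3 = ((1/2)*(-2 - 1*(-3))/(-3))**3 = ((1/2)*(-1/3)*(-2 + 3))**3 = ((1/2)*(-1/3)*1)**3 = (-1/6)**3 = -1/216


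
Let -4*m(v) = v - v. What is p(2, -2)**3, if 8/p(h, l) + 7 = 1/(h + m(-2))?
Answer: -4096/2197 ≈ -1.8644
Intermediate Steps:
m(v) = 0 (m(v) = -(v - v)/4 = -1/4*0 = 0)
p(h, l) = 8/(-7 + 1/h) (p(h, l) = 8/(-7 + 1/(h + 0)) = 8/(-7 + 1/h))
p(2, -2)**3 = (-8*2/(-1 + 7*2))**3 = (-8*2/(-1 + 14))**3 = (-8*2/13)**3 = (-8*2*1/13)**3 = (-16/13)**3 = -4096/2197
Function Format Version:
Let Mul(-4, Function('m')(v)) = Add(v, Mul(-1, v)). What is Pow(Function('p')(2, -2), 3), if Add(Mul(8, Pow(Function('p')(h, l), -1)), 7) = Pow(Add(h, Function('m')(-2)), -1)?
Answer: Rational(-4096, 2197) ≈ -1.8644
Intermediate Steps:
Function('m')(v) = 0 (Function('m')(v) = Mul(Rational(-1, 4), Add(v, Mul(-1, v))) = Mul(Rational(-1, 4), 0) = 0)
Function('p')(h, l) = Mul(8, Pow(Add(-7, Pow(h, -1)), -1)) (Function('p')(h, l) = Mul(8, Pow(Add(-7, Pow(Add(h, 0), -1)), -1)) = Mul(8, Pow(Add(-7, Pow(h, -1)), -1)))
Pow(Function('p')(2, -2), 3) = Pow(Mul(-8, 2, Pow(Add(-1, Mul(7, 2)), -1)), 3) = Pow(Mul(-8, 2, Pow(Add(-1, 14), -1)), 3) = Pow(Mul(-8, 2, Pow(13, -1)), 3) = Pow(Mul(-8, 2, Rational(1, 13)), 3) = Pow(Rational(-16, 13), 3) = Rational(-4096, 2197)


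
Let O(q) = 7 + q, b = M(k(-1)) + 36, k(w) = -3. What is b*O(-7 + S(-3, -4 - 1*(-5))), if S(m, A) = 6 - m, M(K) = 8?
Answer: 396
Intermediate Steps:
b = 44 (b = 8 + 36 = 44)
b*O(-7 + S(-3, -4 - 1*(-5))) = 44*(7 + (-7 + (6 - 1*(-3)))) = 44*(7 + (-7 + (6 + 3))) = 44*(7 + (-7 + 9)) = 44*(7 + 2) = 44*9 = 396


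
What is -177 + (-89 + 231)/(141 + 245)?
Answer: -34090/193 ≈ -176.63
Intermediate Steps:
-177 + (-89 + 231)/(141 + 245) = -177 + 142/386 = -177 + 142*(1/386) = -177 + 71/193 = -34090/193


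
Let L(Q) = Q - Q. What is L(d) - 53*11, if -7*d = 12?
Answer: -583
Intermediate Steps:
d = -12/7 (d = -⅐*12 = -12/7 ≈ -1.7143)
L(Q) = 0
L(d) - 53*11 = 0 - 53*11 = 0 - 583 = -583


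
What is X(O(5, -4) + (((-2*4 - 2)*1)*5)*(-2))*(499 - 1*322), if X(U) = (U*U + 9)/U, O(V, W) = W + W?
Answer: 1499721/92 ≈ 16301.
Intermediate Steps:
O(V, W) = 2*W
X(U) = (9 + U²)/U (X(U) = (U² + 9)/U = (9 + U²)/U)
X(O(5, -4) + (((-2*4 - 2)*1)*5)*(-2))*(499 - 1*322) = ((2*(-4) + (((-2*4 - 2)*1)*5)*(-2)) + 9/(2*(-4) + (((-2*4 - 2)*1)*5)*(-2)))*(499 - 1*322) = ((-8 + (((-8 - 2)*1)*5)*(-2)) + 9/(-8 + (((-8 - 2)*1)*5)*(-2)))*(499 - 322) = ((-8 + (-10*1*5)*(-2)) + 9/(-8 + (-10*1*5)*(-2)))*177 = ((-8 - 10*5*(-2)) + 9/(-8 - 10*5*(-2)))*177 = ((-8 - 50*(-2)) + 9/(-8 - 50*(-2)))*177 = ((-8 + 100) + 9/(-8 + 100))*177 = (92 + 9/92)*177 = (8473/92)*177 = 1499721/92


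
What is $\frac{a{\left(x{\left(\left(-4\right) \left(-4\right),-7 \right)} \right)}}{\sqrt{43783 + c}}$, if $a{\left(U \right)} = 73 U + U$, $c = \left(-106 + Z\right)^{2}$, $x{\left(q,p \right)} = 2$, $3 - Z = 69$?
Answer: $\frac{148 \sqrt{73367}}{73367} \approx 0.5464$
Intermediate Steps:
$Z = -66$ ($Z = 3 - 69 = -66$)
$c = 29584$ ($c = \left(-106 - 66\right)^{2} = \left(-172\right)^{2} = 29584$)
$a{\left(U \right)} = 74 U$
$\frac{a{\left(x{\left(\left(-4\right) \left(-4\right),-7 \right)} \right)}}{\sqrt{43783 + c}} = \frac{74 \cdot 2}{\sqrt{43783 + 29584}} = \frac{148}{\sqrt{73367}} = 148 \frac{\sqrt{73367}}{73367} = \frac{148 \sqrt{73367}}{73367}$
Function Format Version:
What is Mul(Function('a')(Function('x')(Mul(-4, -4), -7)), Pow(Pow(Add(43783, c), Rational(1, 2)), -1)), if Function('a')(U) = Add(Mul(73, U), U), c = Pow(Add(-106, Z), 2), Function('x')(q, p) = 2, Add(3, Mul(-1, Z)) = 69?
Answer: Mul(Rational(148, 73367), Pow(73367, Rational(1, 2))) ≈ 0.54640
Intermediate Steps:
Z = -66 (Z = Add(3, Mul(-1, 69)) = Add(3, -69) = -66)
c = 29584 (c = Pow(Add(-106, -66), 2) = Pow(-172, 2) = 29584)
Function('a')(U) = Mul(74, U)
Mul(Function('a')(Function('x')(Mul(-4, -4), -7)), Pow(Pow(Add(43783, c), Rational(1, 2)), -1)) = Mul(Mul(74, 2), Pow(Pow(Add(43783, 29584), Rational(1, 2)), -1)) = Mul(148, Pow(Pow(73367, Rational(1, 2)), -1)) = Mul(148, Mul(Rational(1, 73367), Pow(73367, Rational(1, 2)))) = Mul(Rational(148, 73367), Pow(73367, Rational(1, 2)))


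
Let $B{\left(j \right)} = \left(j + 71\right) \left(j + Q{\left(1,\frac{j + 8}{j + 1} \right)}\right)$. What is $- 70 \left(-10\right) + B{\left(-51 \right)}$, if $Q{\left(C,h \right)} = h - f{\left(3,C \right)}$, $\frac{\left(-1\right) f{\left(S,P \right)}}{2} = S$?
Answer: $- \frac{914}{5} \approx -182.8$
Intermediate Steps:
$f{\left(S,P \right)} = - 2 S$
$Q{\left(C,h \right)} = 6 + h$ ($Q{\left(C,h \right)} = h - \left(-2\right) 3 = h - -6 = h + 6 = 6 + h$)
$B{\left(j \right)} = \left(71 + j\right) \left(6 + j + \frac{8 + j}{1 + j}\right)$ ($B{\left(j \right)} = \left(j + 71\right) \left(j + \left(6 + \frac{j + 8}{j + 1}\right)\right) = \left(71 + j\right) \left(j + \left(6 + \frac{8 + j}{1 + j}\right)\right) = \left(71 + j\right) \left(6 + j + \frac{8 + j}{1 + j}\right)$)
$- 70 \left(-10\right) + B{\left(-51 \right)} = - 70 \left(-10\right) + \frac{994 + \left(-51\right)^{3} + 79 \left(-51\right)^{2} + 582 \left(-51\right)}{1 - 51} = \left(-1\right) \left(-700\right) + \frac{994 - 132651 + 79 \cdot 2601 - 29682}{-50} = 700 - \frac{994 - 132651 + 205479 - 29682}{50} = 700 - \frac{4414}{5} = - \frac{914}{5}$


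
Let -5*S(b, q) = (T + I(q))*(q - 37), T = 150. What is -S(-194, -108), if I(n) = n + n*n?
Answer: -339474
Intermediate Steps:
I(n) = n + n²
S(b, q) = -(-37 + q)*(150 + q*(1 + q))/5 (S(b, q) = -(150 + q*(1 + q))*(q - 37)/5 = -(150 + q*(1 + q))*(-37 + q)/5 = -(-37 + q)*(150 + q*(1 + q))/5)
-S(-194, -108) = -(1110 - 113/5*(-108) - ⅕*(-108)³ + (36/5)*(-108)²) = -(1110 + 12204/5 - ⅕*(-1259712) + (36/5)*11664) = -(1110 + 12204/5 + 1259712/5 + 419904/5) = -1*339474 = -339474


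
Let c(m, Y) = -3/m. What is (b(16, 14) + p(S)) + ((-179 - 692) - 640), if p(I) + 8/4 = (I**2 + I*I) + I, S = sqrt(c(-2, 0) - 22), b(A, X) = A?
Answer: -1538 + I*sqrt(82)/2 ≈ -1538.0 + 4.5277*I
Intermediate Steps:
S = I*sqrt(82)/2 (S = sqrt(-3/(-2) - 22) = sqrt(-3*(-1/2) - 22) = sqrt(3/2 - 22) = sqrt(-41/2) = I*sqrt(82)/2 ≈ 4.5277*I)
p(I) = -2 + I + 2*I**2 (p(I) = -2 + ((I**2 + I*I) + I) = -2 + ((I**2 + I**2) + I) = -2 + (2*I**2 + I) = -2 + (I + 2*I**2) = -2 + I + 2*I**2)
(b(16, 14) + p(S)) + ((-179 - 692) - 640) = (16 + (-2 + I*sqrt(82)/2 + 2*(I*sqrt(82)/2)**2)) + ((-179 - 692) - 640) = (16 + (-2 + I*sqrt(82)/2 + 2*(-41/2))) + (-871 - 640) = (16 + (-2 + I*sqrt(82)/2 - 41)) - 1511 = (16 + (-43 + I*sqrt(82)/2)) - 1511 = (-27 + I*sqrt(82)/2) - 1511 = -1538 + I*sqrt(82)/2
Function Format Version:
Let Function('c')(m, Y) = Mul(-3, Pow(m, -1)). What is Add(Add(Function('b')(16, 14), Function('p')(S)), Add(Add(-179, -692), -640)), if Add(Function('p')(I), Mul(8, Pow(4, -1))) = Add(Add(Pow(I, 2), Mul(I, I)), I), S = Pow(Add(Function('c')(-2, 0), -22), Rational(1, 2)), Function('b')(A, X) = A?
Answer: Add(-1538, Mul(Rational(1, 2), I, Pow(82, Rational(1, 2)))) ≈ Add(-1538.0, Mul(4.5277, I))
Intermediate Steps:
S = Mul(Rational(1, 2), I, Pow(82, Rational(1, 2))) (S = Pow(Add(Mul(-3, Pow(-2, -1)), -22), Rational(1, 2)) = Pow(Add(Mul(-3, Rational(-1, 2)), -22), Rational(1, 2)) = Pow(Add(Rational(3, 2), -22), Rational(1, 2)) = Pow(Rational(-41, 2), Rational(1, 2)) = Mul(Rational(1, 2), I, Pow(82, Rational(1, 2))) ≈ Mul(4.5277, I))
Function('p')(I) = Add(-2, I, Mul(2, Pow(I, 2))) (Function('p')(I) = Add(-2, Add(Add(Pow(I, 2), Mul(I, I)), I)) = Add(-2, Add(Add(Pow(I, 2), Pow(I, 2)), I)) = Add(-2, Add(Mul(2, Pow(I, 2)), I)) = Add(-2, Add(I, Mul(2, Pow(I, 2)))) = Add(-2, I, Mul(2, Pow(I, 2))))
Add(Add(Function('b')(16, 14), Function('p')(S)), Add(Add(-179, -692), -640)) = Add(Add(16, Add(-2, Mul(Rational(1, 2), I, Pow(82, Rational(1, 2))), Mul(2, Pow(Mul(Rational(1, 2), I, Pow(82, Rational(1, 2))), 2)))), Add(Add(-179, -692), -640)) = Add(Add(16, Add(-2, Mul(Rational(1, 2), I, Pow(82, Rational(1, 2))), Mul(2, Rational(-41, 2)))), Add(-871, -640)) = Add(Add(16, Add(-2, Mul(Rational(1, 2), I, Pow(82, Rational(1, 2))), -41)), -1511) = Add(Add(16, Add(-43, Mul(Rational(1, 2), I, Pow(82, Rational(1, 2))))), -1511) = Add(Add(-27, Mul(Rational(1, 2), I, Pow(82, Rational(1, 2)))), -1511) = Add(-1538, Mul(Rational(1, 2), I, Pow(82, Rational(1, 2))))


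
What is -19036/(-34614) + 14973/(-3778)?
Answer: -223178707/65385846 ≈ -3.4133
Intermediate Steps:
-19036/(-34614) + 14973/(-3778) = -19036*(-1/34614) + 14973*(-1/3778) = 9518/17307 - 14973/3778 = -223178707/65385846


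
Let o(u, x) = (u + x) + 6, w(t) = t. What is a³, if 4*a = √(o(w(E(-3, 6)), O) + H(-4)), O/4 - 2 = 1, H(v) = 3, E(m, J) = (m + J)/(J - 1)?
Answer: 81*√15/200 ≈ 1.5686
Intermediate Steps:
E(m, J) = (J + m)/(-1 + J)
O = 12 (O = 8 + 4*1 = 8 + 4 = 12)
o(u, x) = 6 + u + x
a = 3*√15/10 (a = √((6 + (6 - 3)/(-1 + 6) + 12) + 3)/4 = √((6 + 3/5 + 12) + 3)/4 = √((6 + (⅕)*3 + 12) + 3)/4 = √((6 + ⅗ + 12) + 3)/4 = √(93/5 + 3)/4 = √(108/5)/4 = (6*√15/5)/4 = 3*√15/10 ≈ 1.1619)
a³ = (3*√15/10)³ = 81*√15/200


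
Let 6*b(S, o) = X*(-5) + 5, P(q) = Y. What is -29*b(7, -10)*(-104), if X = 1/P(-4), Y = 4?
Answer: 1885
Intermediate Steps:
P(q) = 4
X = ¼ (X = 1/4 = 1*(¼) = ¼ ≈ 0.25000)
b(S, o) = 5/8 (b(S, o) = ((¼)*(-5) + 5)/6 = (-5/4 + 5)/6 = (⅙)*(15/4) = 5/8)
-29*b(7, -10)*(-104) = -29*5/8*(-104) = -145/8*(-104) = 1885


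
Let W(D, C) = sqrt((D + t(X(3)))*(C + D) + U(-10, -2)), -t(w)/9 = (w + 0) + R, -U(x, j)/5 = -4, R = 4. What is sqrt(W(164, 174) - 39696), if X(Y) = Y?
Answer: sqrt(-39696 + sqrt(34158)) ≈ 198.77*I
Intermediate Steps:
U(x, j) = 20 (U(x, j) = -5*(-4) = 20)
t(w) = -36 - 9*w (t(w) = -9*((w + 0) + 4) = -9*(w + 4) = -9*(4 + w) = -36 - 9*w)
W(D, C) = sqrt(20 + (-63 + D)*(C + D)) (W(D, C) = sqrt((D + (-36 - 9*3))*(C + D) + 20) = sqrt((D + (-36 - 27))*(C + D) + 20) = sqrt((D - 63)*(C + D) + 20) = sqrt((-63 + D)*(C + D) + 20) = sqrt(20 + (-63 + D)*(C + D)))
sqrt(W(164, 174) - 39696) = sqrt(sqrt(20 + 164**2 - 63*174 - 63*164 + 174*164) - 39696) = sqrt(sqrt(20 + 26896 - 10962 - 10332 + 28536) - 39696) = sqrt(sqrt(34158) - 39696) = sqrt(-39696 + sqrt(34158))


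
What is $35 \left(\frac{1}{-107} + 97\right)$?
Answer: $\frac{363230}{107} \approx 3394.7$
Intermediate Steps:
$35 \left(\frac{1}{-107} + 97\right) = 35 \left(- \frac{1}{107} + 97\right) = 35 \cdot \frac{10378}{107} = \frac{363230}{107}$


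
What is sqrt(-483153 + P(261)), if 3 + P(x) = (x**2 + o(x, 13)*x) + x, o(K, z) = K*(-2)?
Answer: 6*I*sqrt(15306) ≈ 742.3*I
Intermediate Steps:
o(K, z) = -2*K
P(x) = -3 + x - x**2 (P(x) = -3 + ((x**2 + (-2*x)*x) + x) = -3 + ((x**2 - 2*x**2) + x) = -3 + (-x**2 + x) = -3 + (x - x**2) = -3 + x - x**2)
sqrt(-483153 + P(261)) = sqrt(-483153 + (-3 + 261 - 1*261**2)) = sqrt(-483153 + (-3 + 261 - 1*68121)) = sqrt(-483153 + (-3 + 261 - 68121)) = sqrt(-483153 - 67863) = sqrt(-551016) = 6*I*sqrt(15306)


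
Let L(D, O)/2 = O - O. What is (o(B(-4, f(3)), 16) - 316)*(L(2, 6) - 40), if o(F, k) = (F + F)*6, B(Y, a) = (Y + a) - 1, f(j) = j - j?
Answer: 15040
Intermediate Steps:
L(D, O) = 0 (L(D, O) = 2*(O - O) = 2*0 = 0)
f(j) = 0
B(Y, a) = -1 + Y + a
o(F, k) = 12*F (o(F, k) = (2*F)*6 = 12*F)
(o(B(-4, f(3)), 16) - 316)*(L(2, 6) - 40) = (12*(-1 - 4 + 0) - 316)*(0 - 40) = (12*(-5) - 316)*(-40) = (-60 - 316)*(-40) = -376*(-40) = 15040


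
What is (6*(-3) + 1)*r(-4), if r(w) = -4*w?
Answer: -272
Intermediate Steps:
(6*(-3) + 1)*r(-4) = (6*(-3) + 1)*(-4*(-4)) = (-18 + 1)*16 = -17*16 = -272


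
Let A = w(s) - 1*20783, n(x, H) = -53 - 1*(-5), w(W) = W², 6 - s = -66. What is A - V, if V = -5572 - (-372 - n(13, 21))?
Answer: -10351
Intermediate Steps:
s = 72 (s = 6 - 1*(-66) = 6 + 66 = 72)
n(x, H) = -48 (n(x, H) = -53 + 5 = -48)
A = -15599 (A = 72² - 1*20783 = 5184 - 20783 = -15599)
V = -5248 (V = -5572 - (-372 - 1*(-48)) = -5572 - (-372 + 48) = -5572 - 1*(-324) = -5572 + 324 = -5248)
A - V = -15599 - 1*(-5248) = -15599 + 5248 = -10351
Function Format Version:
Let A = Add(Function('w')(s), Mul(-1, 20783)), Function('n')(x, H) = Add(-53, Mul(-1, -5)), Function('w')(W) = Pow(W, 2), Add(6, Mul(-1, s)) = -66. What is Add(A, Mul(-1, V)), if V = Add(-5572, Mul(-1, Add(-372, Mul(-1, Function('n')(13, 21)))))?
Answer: -10351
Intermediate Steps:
s = 72 (s = Add(6, Mul(-1, -66)) = Add(6, 66) = 72)
Function('n')(x, H) = -48 (Function('n')(x, H) = Add(-53, 5) = -48)
A = -15599 (A = Add(Pow(72, 2), Mul(-1, 20783)) = Add(5184, -20783) = -15599)
V = -5248 (V = Add(-5572, Mul(-1, Add(-372, Mul(-1, -48)))) = Add(-5572, Mul(-1, Add(-372, 48))) = Add(-5572, Mul(-1, -324)) = Add(-5572, 324) = -5248)
Add(A, Mul(-1, V)) = Add(-15599, Mul(-1, -5248)) = Add(-15599, 5248) = -10351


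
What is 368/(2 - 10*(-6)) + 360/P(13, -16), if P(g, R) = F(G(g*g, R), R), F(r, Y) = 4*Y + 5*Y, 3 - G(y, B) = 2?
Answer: 213/62 ≈ 3.4355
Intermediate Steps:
G(y, B) = 1 (G(y, B) = 3 - 1*2 = 3 - 2 = 1)
F(r, Y) = 9*Y
P(g, R) = 9*R
368/(2 - 10*(-6)) + 360/P(13, -16) = 368/(2 - 10*(-6)) + 360/((9*(-16))) = 368/(2 + 60) + 360/(-144) = 368/62 + 360*(-1/144) = 368*(1/62) - 5/2 = 184/31 - 5/2 = 213/62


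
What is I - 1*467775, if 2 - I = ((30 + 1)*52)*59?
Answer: -562881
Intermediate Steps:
I = -95106 (I = 2 - (30 + 1)*52*59 = 2 - 31*52*59 = 2 - 1612*59 = 2 - 1*95108 = 2 - 95108 = -95106)
I - 1*467775 = -95106 - 1*467775 = -95106 - 467775 = -562881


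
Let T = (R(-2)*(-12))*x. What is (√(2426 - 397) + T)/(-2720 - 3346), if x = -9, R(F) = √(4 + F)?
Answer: -6*√2/337 - √2029/6066 ≈ -0.032605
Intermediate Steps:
T = 108*√2 (T = (√(4 - 2)*(-12))*(-9) = (√2*(-12))*(-9) = -12*√2*(-9) = 108*√2 ≈ 152.74)
(√(2426 - 397) + T)/(-2720 - 3346) = (√(2426 - 397) + 108*√2)/(-2720 - 3346) = (√2029 + 108*√2)/(-6066) = (√2029 + 108*√2)*(-1/6066) = -6*√2/337 - √2029/6066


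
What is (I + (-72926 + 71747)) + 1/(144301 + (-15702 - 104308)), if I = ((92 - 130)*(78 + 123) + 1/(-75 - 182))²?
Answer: 93597147728951587/1604396259 ≈ 5.8338e+7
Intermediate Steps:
I = 3853239443089/66049 (I = (-38*201 + 1/(-257))² = (-7638 - 1/257)² = (-1962967/257)² = 3853239443089/66049 ≈ 5.8339e+7)
(I + (-72926 + 71747)) + 1/(144301 + (-15702 - 104308)) = (3853239443089/66049 + (-72926 + 71747)) + 1/(144301 + (-15702 - 104308)) = (3853239443089/66049 - 1179) + 1/(144301 - 120010) = 3853161571318/66049 + 1/24291 = 93597147728951587/1604396259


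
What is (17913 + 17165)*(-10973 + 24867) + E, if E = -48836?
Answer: 487324896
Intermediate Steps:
(17913 + 17165)*(-10973 + 24867) + E = (17913 + 17165)*(-10973 + 24867) - 48836 = 35078*13894 - 48836 = 487373732 - 48836 = 487324896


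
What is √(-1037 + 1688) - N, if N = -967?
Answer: 967 + √651 ≈ 992.51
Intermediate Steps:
√(-1037 + 1688) - N = √(-1037 + 1688) - 1*(-967) = √651 + 967 = 967 + √651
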